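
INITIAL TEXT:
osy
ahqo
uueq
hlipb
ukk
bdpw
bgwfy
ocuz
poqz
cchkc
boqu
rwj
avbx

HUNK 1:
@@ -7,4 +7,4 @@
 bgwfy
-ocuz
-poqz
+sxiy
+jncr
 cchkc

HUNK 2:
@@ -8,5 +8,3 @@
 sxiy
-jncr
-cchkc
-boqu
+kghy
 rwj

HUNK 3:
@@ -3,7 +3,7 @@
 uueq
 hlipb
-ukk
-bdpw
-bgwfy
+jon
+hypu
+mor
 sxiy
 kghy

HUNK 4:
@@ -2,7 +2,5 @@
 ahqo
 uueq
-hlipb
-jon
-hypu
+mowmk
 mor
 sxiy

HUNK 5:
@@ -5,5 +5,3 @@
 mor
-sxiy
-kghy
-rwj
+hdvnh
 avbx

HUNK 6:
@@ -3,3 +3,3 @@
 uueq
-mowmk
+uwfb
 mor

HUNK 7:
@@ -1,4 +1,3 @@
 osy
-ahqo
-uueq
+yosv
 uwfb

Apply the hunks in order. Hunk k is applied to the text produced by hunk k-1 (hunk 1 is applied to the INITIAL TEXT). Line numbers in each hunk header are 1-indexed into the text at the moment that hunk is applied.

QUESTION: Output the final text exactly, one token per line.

Answer: osy
yosv
uwfb
mor
hdvnh
avbx

Derivation:
Hunk 1: at line 7 remove [ocuz,poqz] add [sxiy,jncr] -> 13 lines: osy ahqo uueq hlipb ukk bdpw bgwfy sxiy jncr cchkc boqu rwj avbx
Hunk 2: at line 8 remove [jncr,cchkc,boqu] add [kghy] -> 11 lines: osy ahqo uueq hlipb ukk bdpw bgwfy sxiy kghy rwj avbx
Hunk 3: at line 3 remove [ukk,bdpw,bgwfy] add [jon,hypu,mor] -> 11 lines: osy ahqo uueq hlipb jon hypu mor sxiy kghy rwj avbx
Hunk 4: at line 2 remove [hlipb,jon,hypu] add [mowmk] -> 9 lines: osy ahqo uueq mowmk mor sxiy kghy rwj avbx
Hunk 5: at line 5 remove [sxiy,kghy,rwj] add [hdvnh] -> 7 lines: osy ahqo uueq mowmk mor hdvnh avbx
Hunk 6: at line 3 remove [mowmk] add [uwfb] -> 7 lines: osy ahqo uueq uwfb mor hdvnh avbx
Hunk 7: at line 1 remove [ahqo,uueq] add [yosv] -> 6 lines: osy yosv uwfb mor hdvnh avbx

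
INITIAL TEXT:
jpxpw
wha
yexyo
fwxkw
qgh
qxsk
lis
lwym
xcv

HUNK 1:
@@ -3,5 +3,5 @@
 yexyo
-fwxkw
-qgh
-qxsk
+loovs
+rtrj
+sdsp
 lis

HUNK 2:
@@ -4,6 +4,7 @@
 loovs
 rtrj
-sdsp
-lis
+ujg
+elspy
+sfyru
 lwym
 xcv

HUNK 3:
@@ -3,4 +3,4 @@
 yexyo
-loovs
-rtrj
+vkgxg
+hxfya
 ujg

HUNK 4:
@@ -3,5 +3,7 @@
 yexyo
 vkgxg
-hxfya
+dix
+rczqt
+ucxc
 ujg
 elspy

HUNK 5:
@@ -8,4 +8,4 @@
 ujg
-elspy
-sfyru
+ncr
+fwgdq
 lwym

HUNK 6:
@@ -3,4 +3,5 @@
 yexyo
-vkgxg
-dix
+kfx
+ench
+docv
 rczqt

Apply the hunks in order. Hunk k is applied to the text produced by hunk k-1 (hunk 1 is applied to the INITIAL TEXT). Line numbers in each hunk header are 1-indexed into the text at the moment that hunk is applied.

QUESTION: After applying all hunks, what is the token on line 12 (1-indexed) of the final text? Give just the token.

Answer: lwym

Derivation:
Hunk 1: at line 3 remove [fwxkw,qgh,qxsk] add [loovs,rtrj,sdsp] -> 9 lines: jpxpw wha yexyo loovs rtrj sdsp lis lwym xcv
Hunk 2: at line 4 remove [sdsp,lis] add [ujg,elspy,sfyru] -> 10 lines: jpxpw wha yexyo loovs rtrj ujg elspy sfyru lwym xcv
Hunk 3: at line 3 remove [loovs,rtrj] add [vkgxg,hxfya] -> 10 lines: jpxpw wha yexyo vkgxg hxfya ujg elspy sfyru lwym xcv
Hunk 4: at line 3 remove [hxfya] add [dix,rczqt,ucxc] -> 12 lines: jpxpw wha yexyo vkgxg dix rczqt ucxc ujg elspy sfyru lwym xcv
Hunk 5: at line 8 remove [elspy,sfyru] add [ncr,fwgdq] -> 12 lines: jpxpw wha yexyo vkgxg dix rczqt ucxc ujg ncr fwgdq lwym xcv
Hunk 6: at line 3 remove [vkgxg,dix] add [kfx,ench,docv] -> 13 lines: jpxpw wha yexyo kfx ench docv rczqt ucxc ujg ncr fwgdq lwym xcv
Final line 12: lwym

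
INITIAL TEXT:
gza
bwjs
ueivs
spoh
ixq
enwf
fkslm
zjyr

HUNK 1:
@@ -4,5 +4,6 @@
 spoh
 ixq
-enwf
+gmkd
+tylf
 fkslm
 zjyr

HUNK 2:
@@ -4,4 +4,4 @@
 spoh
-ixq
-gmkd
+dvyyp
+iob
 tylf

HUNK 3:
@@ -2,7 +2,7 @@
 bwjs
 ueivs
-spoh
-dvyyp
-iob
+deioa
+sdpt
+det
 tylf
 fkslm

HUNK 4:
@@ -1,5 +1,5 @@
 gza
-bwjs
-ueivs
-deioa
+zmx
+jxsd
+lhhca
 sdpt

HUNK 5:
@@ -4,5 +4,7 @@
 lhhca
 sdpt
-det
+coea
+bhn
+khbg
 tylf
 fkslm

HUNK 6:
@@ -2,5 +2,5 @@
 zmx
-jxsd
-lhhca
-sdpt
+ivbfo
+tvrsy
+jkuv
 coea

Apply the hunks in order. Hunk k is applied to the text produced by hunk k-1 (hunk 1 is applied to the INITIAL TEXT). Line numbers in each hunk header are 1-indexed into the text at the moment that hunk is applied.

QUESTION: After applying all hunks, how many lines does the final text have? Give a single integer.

Answer: 11

Derivation:
Hunk 1: at line 4 remove [enwf] add [gmkd,tylf] -> 9 lines: gza bwjs ueivs spoh ixq gmkd tylf fkslm zjyr
Hunk 2: at line 4 remove [ixq,gmkd] add [dvyyp,iob] -> 9 lines: gza bwjs ueivs spoh dvyyp iob tylf fkslm zjyr
Hunk 3: at line 2 remove [spoh,dvyyp,iob] add [deioa,sdpt,det] -> 9 lines: gza bwjs ueivs deioa sdpt det tylf fkslm zjyr
Hunk 4: at line 1 remove [bwjs,ueivs,deioa] add [zmx,jxsd,lhhca] -> 9 lines: gza zmx jxsd lhhca sdpt det tylf fkslm zjyr
Hunk 5: at line 4 remove [det] add [coea,bhn,khbg] -> 11 lines: gza zmx jxsd lhhca sdpt coea bhn khbg tylf fkslm zjyr
Hunk 6: at line 2 remove [jxsd,lhhca,sdpt] add [ivbfo,tvrsy,jkuv] -> 11 lines: gza zmx ivbfo tvrsy jkuv coea bhn khbg tylf fkslm zjyr
Final line count: 11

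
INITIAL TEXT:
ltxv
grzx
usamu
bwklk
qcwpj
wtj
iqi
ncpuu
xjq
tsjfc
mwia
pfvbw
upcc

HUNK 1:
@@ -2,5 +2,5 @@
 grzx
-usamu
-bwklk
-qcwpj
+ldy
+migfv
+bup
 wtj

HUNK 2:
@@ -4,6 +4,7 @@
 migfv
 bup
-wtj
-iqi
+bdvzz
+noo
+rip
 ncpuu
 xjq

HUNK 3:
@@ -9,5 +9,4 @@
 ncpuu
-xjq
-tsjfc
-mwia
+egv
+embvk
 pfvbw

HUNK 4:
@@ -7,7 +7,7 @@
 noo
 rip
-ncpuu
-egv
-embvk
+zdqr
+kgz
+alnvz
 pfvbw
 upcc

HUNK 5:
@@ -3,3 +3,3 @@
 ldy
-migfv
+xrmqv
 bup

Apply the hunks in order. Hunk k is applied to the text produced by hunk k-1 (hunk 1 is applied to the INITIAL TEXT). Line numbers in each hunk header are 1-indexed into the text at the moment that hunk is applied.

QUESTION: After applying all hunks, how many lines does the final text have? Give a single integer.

Answer: 13

Derivation:
Hunk 1: at line 2 remove [usamu,bwklk,qcwpj] add [ldy,migfv,bup] -> 13 lines: ltxv grzx ldy migfv bup wtj iqi ncpuu xjq tsjfc mwia pfvbw upcc
Hunk 2: at line 4 remove [wtj,iqi] add [bdvzz,noo,rip] -> 14 lines: ltxv grzx ldy migfv bup bdvzz noo rip ncpuu xjq tsjfc mwia pfvbw upcc
Hunk 3: at line 9 remove [xjq,tsjfc,mwia] add [egv,embvk] -> 13 lines: ltxv grzx ldy migfv bup bdvzz noo rip ncpuu egv embvk pfvbw upcc
Hunk 4: at line 7 remove [ncpuu,egv,embvk] add [zdqr,kgz,alnvz] -> 13 lines: ltxv grzx ldy migfv bup bdvzz noo rip zdqr kgz alnvz pfvbw upcc
Hunk 5: at line 3 remove [migfv] add [xrmqv] -> 13 lines: ltxv grzx ldy xrmqv bup bdvzz noo rip zdqr kgz alnvz pfvbw upcc
Final line count: 13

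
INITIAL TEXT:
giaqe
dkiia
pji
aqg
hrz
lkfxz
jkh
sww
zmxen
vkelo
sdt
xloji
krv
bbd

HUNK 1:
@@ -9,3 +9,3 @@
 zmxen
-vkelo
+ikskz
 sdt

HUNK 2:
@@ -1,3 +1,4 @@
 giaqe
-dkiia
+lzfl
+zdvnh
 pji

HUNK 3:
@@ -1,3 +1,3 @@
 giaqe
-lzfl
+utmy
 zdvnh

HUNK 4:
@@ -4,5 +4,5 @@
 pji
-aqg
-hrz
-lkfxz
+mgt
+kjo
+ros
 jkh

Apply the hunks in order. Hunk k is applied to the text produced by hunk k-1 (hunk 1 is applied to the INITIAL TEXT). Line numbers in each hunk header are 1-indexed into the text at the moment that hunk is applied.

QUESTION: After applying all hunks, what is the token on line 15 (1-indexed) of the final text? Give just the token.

Hunk 1: at line 9 remove [vkelo] add [ikskz] -> 14 lines: giaqe dkiia pji aqg hrz lkfxz jkh sww zmxen ikskz sdt xloji krv bbd
Hunk 2: at line 1 remove [dkiia] add [lzfl,zdvnh] -> 15 lines: giaqe lzfl zdvnh pji aqg hrz lkfxz jkh sww zmxen ikskz sdt xloji krv bbd
Hunk 3: at line 1 remove [lzfl] add [utmy] -> 15 lines: giaqe utmy zdvnh pji aqg hrz lkfxz jkh sww zmxen ikskz sdt xloji krv bbd
Hunk 4: at line 4 remove [aqg,hrz,lkfxz] add [mgt,kjo,ros] -> 15 lines: giaqe utmy zdvnh pji mgt kjo ros jkh sww zmxen ikskz sdt xloji krv bbd
Final line 15: bbd

Answer: bbd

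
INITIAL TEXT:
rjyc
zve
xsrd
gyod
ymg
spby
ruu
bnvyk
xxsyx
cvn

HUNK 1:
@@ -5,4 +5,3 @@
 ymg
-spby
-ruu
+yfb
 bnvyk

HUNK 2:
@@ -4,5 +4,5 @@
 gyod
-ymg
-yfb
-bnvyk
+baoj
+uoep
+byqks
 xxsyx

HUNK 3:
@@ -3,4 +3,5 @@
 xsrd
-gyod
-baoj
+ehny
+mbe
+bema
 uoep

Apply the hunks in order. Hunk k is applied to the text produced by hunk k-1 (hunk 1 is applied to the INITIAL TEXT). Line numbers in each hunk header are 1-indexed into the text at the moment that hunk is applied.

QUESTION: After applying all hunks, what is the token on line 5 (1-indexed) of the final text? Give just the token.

Hunk 1: at line 5 remove [spby,ruu] add [yfb] -> 9 lines: rjyc zve xsrd gyod ymg yfb bnvyk xxsyx cvn
Hunk 2: at line 4 remove [ymg,yfb,bnvyk] add [baoj,uoep,byqks] -> 9 lines: rjyc zve xsrd gyod baoj uoep byqks xxsyx cvn
Hunk 3: at line 3 remove [gyod,baoj] add [ehny,mbe,bema] -> 10 lines: rjyc zve xsrd ehny mbe bema uoep byqks xxsyx cvn
Final line 5: mbe

Answer: mbe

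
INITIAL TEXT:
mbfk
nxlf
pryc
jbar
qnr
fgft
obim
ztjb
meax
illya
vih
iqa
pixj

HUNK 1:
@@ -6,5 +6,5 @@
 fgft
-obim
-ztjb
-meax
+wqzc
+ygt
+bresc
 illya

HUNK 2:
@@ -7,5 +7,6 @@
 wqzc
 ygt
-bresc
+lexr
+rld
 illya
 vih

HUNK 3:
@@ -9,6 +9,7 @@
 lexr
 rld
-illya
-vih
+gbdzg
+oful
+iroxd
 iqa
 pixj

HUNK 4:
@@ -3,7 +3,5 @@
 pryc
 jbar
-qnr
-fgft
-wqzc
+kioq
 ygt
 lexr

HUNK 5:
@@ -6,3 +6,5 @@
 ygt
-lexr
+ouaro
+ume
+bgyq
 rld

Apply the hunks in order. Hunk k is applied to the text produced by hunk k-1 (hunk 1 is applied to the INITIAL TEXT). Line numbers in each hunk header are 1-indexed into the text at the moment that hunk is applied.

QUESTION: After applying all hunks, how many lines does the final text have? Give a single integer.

Hunk 1: at line 6 remove [obim,ztjb,meax] add [wqzc,ygt,bresc] -> 13 lines: mbfk nxlf pryc jbar qnr fgft wqzc ygt bresc illya vih iqa pixj
Hunk 2: at line 7 remove [bresc] add [lexr,rld] -> 14 lines: mbfk nxlf pryc jbar qnr fgft wqzc ygt lexr rld illya vih iqa pixj
Hunk 3: at line 9 remove [illya,vih] add [gbdzg,oful,iroxd] -> 15 lines: mbfk nxlf pryc jbar qnr fgft wqzc ygt lexr rld gbdzg oful iroxd iqa pixj
Hunk 4: at line 3 remove [qnr,fgft,wqzc] add [kioq] -> 13 lines: mbfk nxlf pryc jbar kioq ygt lexr rld gbdzg oful iroxd iqa pixj
Hunk 5: at line 6 remove [lexr] add [ouaro,ume,bgyq] -> 15 lines: mbfk nxlf pryc jbar kioq ygt ouaro ume bgyq rld gbdzg oful iroxd iqa pixj
Final line count: 15

Answer: 15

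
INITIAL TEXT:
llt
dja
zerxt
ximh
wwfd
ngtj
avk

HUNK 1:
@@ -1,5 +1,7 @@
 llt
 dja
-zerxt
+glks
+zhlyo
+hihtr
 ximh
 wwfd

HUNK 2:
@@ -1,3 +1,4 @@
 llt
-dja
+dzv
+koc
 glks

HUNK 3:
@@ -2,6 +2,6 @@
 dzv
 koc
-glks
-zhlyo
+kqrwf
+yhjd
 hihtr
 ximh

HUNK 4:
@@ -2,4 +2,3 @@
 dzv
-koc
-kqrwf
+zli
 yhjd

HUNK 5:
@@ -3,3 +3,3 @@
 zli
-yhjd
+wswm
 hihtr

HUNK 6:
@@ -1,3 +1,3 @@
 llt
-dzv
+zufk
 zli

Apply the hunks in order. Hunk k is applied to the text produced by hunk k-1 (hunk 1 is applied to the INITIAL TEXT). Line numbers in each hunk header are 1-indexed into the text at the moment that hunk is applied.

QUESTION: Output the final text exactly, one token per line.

Answer: llt
zufk
zli
wswm
hihtr
ximh
wwfd
ngtj
avk

Derivation:
Hunk 1: at line 1 remove [zerxt] add [glks,zhlyo,hihtr] -> 9 lines: llt dja glks zhlyo hihtr ximh wwfd ngtj avk
Hunk 2: at line 1 remove [dja] add [dzv,koc] -> 10 lines: llt dzv koc glks zhlyo hihtr ximh wwfd ngtj avk
Hunk 3: at line 2 remove [glks,zhlyo] add [kqrwf,yhjd] -> 10 lines: llt dzv koc kqrwf yhjd hihtr ximh wwfd ngtj avk
Hunk 4: at line 2 remove [koc,kqrwf] add [zli] -> 9 lines: llt dzv zli yhjd hihtr ximh wwfd ngtj avk
Hunk 5: at line 3 remove [yhjd] add [wswm] -> 9 lines: llt dzv zli wswm hihtr ximh wwfd ngtj avk
Hunk 6: at line 1 remove [dzv] add [zufk] -> 9 lines: llt zufk zli wswm hihtr ximh wwfd ngtj avk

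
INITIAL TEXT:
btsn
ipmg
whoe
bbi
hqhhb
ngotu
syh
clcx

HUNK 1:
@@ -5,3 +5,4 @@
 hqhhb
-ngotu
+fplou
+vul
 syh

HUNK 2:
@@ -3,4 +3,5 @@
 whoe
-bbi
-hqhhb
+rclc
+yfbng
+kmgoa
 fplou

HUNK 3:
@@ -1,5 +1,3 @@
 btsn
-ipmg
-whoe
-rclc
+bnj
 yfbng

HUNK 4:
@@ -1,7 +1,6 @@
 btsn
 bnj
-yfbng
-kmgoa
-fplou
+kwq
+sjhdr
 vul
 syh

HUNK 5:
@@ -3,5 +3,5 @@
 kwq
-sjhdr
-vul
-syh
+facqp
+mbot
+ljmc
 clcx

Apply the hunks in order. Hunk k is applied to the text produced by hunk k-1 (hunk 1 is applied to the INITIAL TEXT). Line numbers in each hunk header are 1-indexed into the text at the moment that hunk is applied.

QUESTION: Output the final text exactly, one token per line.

Answer: btsn
bnj
kwq
facqp
mbot
ljmc
clcx

Derivation:
Hunk 1: at line 5 remove [ngotu] add [fplou,vul] -> 9 lines: btsn ipmg whoe bbi hqhhb fplou vul syh clcx
Hunk 2: at line 3 remove [bbi,hqhhb] add [rclc,yfbng,kmgoa] -> 10 lines: btsn ipmg whoe rclc yfbng kmgoa fplou vul syh clcx
Hunk 3: at line 1 remove [ipmg,whoe,rclc] add [bnj] -> 8 lines: btsn bnj yfbng kmgoa fplou vul syh clcx
Hunk 4: at line 1 remove [yfbng,kmgoa,fplou] add [kwq,sjhdr] -> 7 lines: btsn bnj kwq sjhdr vul syh clcx
Hunk 5: at line 3 remove [sjhdr,vul,syh] add [facqp,mbot,ljmc] -> 7 lines: btsn bnj kwq facqp mbot ljmc clcx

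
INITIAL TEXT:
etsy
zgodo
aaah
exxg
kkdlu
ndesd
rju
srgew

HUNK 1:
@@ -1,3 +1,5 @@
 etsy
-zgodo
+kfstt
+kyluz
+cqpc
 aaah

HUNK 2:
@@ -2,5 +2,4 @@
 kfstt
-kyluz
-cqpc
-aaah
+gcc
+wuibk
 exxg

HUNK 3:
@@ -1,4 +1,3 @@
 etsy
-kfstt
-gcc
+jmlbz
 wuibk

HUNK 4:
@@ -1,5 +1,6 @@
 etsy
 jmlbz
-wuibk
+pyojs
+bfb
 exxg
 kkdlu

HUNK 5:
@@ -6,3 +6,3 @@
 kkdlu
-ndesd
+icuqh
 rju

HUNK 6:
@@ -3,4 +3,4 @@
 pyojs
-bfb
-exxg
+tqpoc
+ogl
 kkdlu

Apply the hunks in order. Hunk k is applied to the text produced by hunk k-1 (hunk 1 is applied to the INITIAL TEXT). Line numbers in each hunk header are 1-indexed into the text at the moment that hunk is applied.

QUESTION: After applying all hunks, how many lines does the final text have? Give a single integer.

Answer: 9

Derivation:
Hunk 1: at line 1 remove [zgodo] add [kfstt,kyluz,cqpc] -> 10 lines: etsy kfstt kyluz cqpc aaah exxg kkdlu ndesd rju srgew
Hunk 2: at line 2 remove [kyluz,cqpc,aaah] add [gcc,wuibk] -> 9 lines: etsy kfstt gcc wuibk exxg kkdlu ndesd rju srgew
Hunk 3: at line 1 remove [kfstt,gcc] add [jmlbz] -> 8 lines: etsy jmlbz wuibk exxg kkdlu ndesd rju srgew
Hunk 4: at line 1 remove [wuibk] add [pyojs,bfb] -> 9 lines: etsy jmlbz pyojs bfb exxg kkdlu ndesd rju srgew
Hunk 5: at line 6 remove [ndesd] add [icuqh] -> 9 lines: etsy jmlbz pyojs bfb exxg kkdlu icuqh rju srgew
Hunk 6: at line 3 remove [bfb,exxg] add [tqpoc,ogl] -> 9 lines: etsy jmlbz pyojs tqpoc ogl kkdlu icuqh rju srgew
Final line count: 9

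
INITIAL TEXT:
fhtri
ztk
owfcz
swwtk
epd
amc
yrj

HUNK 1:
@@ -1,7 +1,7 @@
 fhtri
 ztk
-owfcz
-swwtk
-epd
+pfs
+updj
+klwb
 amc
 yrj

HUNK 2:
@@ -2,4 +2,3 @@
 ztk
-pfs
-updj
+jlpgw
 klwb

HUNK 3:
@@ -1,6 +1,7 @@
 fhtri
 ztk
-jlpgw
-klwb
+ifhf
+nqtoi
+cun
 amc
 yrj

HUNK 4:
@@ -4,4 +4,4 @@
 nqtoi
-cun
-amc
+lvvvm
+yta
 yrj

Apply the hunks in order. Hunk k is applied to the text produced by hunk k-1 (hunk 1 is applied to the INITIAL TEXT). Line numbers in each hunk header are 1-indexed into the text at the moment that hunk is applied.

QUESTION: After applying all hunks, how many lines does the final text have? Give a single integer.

Hunk 1: at line 1 remove [owfcz,swwtk,epd] add [pfs,updj,klwb] -> 7 lines: fhtri ztk pfs updj klwb amc yrj
Hunk 2: at line 2 remove [pfs,updj] add [jlpgw] -> 6 lines: fhtri ztk jlpgw klwb amc yrj
Hunk 3: at line 1 remove [jlpgw,klwb] add [ifhf,nqtoi,cun] -> 7 lines: fhtri ztk ifhf nqtoi cun amc yrj
Hunk 4: at line 4 remove [cun,amc] add [lvvvm,yta] -> 7 lines: fhtri ztk ifhf nqtoi lvvvm yta yrj
Final line count: 7

Answer: 7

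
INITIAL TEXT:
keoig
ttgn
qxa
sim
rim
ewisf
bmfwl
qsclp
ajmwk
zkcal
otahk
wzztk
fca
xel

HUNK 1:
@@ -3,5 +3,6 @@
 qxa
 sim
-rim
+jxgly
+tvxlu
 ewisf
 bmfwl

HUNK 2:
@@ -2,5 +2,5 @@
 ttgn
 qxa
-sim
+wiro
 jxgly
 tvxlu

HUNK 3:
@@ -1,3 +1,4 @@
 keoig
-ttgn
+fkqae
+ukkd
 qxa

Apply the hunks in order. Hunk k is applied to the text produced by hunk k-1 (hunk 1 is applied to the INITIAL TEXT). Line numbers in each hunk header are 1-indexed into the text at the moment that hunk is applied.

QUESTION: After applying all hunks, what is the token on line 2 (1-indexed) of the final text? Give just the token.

Answer: fkqae

Derivation:
Hunk 1: at line 3 remove [rim] add [jxgly,tvxlu] -> 15 lines: keoig ttgn qxa sim jxgly tvxlu ewisf bmfwl qsclp ajmwk zkcal otahk wzztk fca xel
Hunk 2: at line 2 remove [sim] add [wiro] -> 15 lines: keoig ttgn qxa wiro jxgly tvxlu ewisf bmfwl qsclp ajmwk zkcal otahk wzztk fca xel
Hunk 3: at line 1 remove [ttgn] add [fkqae,ukkd] -> 16 lines: keoig fkqae ukkd qxa wiro jxgly tvxlu ewisf bmfwl qsclp ajmwk zkcal otahk wzztk fca xel
Final line 2: fkqae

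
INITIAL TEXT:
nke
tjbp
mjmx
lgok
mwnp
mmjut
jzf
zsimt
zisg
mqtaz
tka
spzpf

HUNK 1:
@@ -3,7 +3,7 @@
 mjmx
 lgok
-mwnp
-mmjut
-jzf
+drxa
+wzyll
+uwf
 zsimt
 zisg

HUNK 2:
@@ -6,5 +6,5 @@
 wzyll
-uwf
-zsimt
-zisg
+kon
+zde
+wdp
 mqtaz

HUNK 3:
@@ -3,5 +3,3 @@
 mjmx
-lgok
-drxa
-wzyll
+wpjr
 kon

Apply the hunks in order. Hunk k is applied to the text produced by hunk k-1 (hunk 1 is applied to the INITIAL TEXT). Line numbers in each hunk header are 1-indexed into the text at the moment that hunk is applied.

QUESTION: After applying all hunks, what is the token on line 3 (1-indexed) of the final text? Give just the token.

Answer: mjmx

Derivation:
Hunk 1: at line 3 remove [mwnp,mmjut,jzf] add [drxa,wzyll,uwf] -> 12 lines: nke tjbp mjmx lgok drxa wzyll uwf zsimt zisg mqtaz tka spzpf
Hunk 2: at line 6 remove [uwf,zsimt,zisg] add [kon,zde,wdp] -> 12 lines: nke tjbp mjmx lgok drxa wzyll kon zde wdp mqtaz tka spzpf
Hunk 3: at line 3 remove [lgok,drxa,wzyll] add [wpjr] -> 10 lines: nke tjbp mjmx wpjr kon zde wdp mqtaz tka spzpf
Final line 3: mjmx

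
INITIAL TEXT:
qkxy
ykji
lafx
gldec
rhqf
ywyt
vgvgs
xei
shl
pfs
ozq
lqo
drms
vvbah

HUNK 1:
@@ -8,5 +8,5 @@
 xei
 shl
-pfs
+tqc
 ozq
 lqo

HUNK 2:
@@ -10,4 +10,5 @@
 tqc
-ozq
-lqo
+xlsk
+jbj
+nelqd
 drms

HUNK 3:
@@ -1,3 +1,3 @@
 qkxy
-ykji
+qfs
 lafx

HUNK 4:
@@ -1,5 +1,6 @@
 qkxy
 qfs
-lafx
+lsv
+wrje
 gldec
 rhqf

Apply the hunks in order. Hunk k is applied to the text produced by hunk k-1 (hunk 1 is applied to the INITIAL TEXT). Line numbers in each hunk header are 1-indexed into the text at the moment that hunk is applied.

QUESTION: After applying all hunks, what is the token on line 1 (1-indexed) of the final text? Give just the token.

Hunk 1: at line 8 remove [pfs] add [tqc] -> 14 lines: qkxy ykji lafx gldec rhqf ywyt vgvgs xei shl tqc ozq lqo drms vvbah
Hunk 2: at line 10 remove [ozq,lqo] add [xlsk,jbj,nelqd] -> 15 lines: qkxy ykji lafx gldec rhqf ywyt vgvgs xei shl tqc xlsk jbj nelqd drms vvbah
Hunk 3: at line 1 remove [ykji] add [qfs] -> 15 lines: qkxy qfs lafx gldec rhqf ywyt vgvgs xei shl tqc xlsk jbj nelqd drms vvbah
Hunk 4: at line 1 remove [lafx] add [lsv,wrje] -> 16 lines: qkxy qfs lsv wrje gldec rhqf ywyt vgvgs xei shl tqc xlsk jbj nelqd drms vvbah
Final line 1: qkxy

Answer: qkxy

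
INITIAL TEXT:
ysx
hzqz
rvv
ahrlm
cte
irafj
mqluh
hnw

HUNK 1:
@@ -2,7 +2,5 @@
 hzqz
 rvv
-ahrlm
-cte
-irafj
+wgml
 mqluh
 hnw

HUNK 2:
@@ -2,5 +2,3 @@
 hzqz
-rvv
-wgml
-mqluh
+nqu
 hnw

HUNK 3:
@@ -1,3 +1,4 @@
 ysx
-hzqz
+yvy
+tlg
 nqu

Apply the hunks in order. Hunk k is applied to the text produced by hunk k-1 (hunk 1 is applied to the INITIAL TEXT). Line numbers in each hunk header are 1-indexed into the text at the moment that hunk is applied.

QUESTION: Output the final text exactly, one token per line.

Hunk 1: at line 2 remove [ahrlm,cte,irafj] add [wgml] -> 6 lines: ysx hzqz rvv wgml mqluh hnw
Hunk 2: at line 2 remove [rvv,wgml,mqluh] add [nqu] -> 4 lines: ysx hzqz nqu hnw
Hunk 3: at line 1 remove [hzqz] add [yvy,tlg] -> 5 lines: ysx yvy tlg nqu hnw

Answer: ysx
yvy
tlg
nqu
hnw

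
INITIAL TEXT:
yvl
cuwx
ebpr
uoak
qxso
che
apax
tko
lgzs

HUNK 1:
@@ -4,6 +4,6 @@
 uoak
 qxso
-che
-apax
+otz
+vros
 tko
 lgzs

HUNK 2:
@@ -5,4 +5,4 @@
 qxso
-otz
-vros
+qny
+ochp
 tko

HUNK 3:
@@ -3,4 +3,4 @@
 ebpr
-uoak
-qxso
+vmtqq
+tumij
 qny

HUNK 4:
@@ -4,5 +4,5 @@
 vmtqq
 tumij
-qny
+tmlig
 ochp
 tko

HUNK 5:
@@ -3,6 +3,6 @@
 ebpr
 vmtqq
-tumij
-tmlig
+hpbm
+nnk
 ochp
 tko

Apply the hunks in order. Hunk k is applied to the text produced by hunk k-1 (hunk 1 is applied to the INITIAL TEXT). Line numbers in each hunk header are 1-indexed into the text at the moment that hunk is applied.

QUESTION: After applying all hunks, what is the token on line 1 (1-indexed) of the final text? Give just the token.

Answer: yvl

Derivation:
Hunk 1: at line 4 remove [che,apax] add [otz,vros] -> 9 lines: yvl cuwx ebpr uoak qxso otz vros tko lgzs
Hunk 2: at line 5 remove [otz,vros] add [qny,ochp] -> 9 lines: yvl cuwx ebpr uoak qxso qny ochp tko lgzs
Hunk 3: at line 3 remove [uoak,qxso] add [vmtqq,tumij] -> 9 lines: yvl cuwx ebpr vmtqq tumij qny ochp tko lgzs
Hunk 4: at line 4 remove [qny] add [tmlig] -> 9 lines: yvl cuwx ebpr vmtqq tumij tmlig ochp tko lgzs
Hunk 5: at line 3 remove [tumij,tmlig] add [hpbm,nnk] -> 9 lines: yvl cuwx ebpr vmtqq hpbm nnk ochp tko lgzs
Final line 1: yvl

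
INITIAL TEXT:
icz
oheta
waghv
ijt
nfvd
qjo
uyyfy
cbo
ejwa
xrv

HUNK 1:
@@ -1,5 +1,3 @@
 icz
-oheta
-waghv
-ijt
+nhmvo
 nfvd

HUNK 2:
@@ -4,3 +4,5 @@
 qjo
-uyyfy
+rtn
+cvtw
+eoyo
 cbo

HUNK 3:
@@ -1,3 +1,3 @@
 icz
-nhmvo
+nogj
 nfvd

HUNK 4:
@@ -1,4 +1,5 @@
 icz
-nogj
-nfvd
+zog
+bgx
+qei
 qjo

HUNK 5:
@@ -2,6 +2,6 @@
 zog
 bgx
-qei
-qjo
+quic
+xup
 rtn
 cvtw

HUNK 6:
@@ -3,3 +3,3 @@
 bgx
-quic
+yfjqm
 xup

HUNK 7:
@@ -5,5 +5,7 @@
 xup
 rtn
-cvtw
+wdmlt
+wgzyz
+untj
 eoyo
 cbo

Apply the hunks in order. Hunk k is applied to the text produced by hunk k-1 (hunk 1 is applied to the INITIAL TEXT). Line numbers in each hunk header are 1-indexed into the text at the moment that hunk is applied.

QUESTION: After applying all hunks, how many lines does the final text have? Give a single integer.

Hunk 1: at line 1 remove [oheta,waghv,ijt] add [nhmvo] -> 8 lines: icz nhmvo nfvd qjo uyyfy cbo ejwa xrv
Hunk 2: at line 4 remove [uyyfy] add [rtn,cvtw,eoyo] -> 10 lines: icz nhmvo nfvd qjo rtn cvtw eoyo cbo ejwa xrv
Hunk 3: at line 1 remove [nhmvo] add [nogj] -> 10 lines: icz nogj nfvd qjo rtn cvtw eoyo cbo ejwa xrv
Hunk 4: at line 1 remove [nogj,nfvd] add [zog,bgx,qei] -> 11 lines: icz zog bgx qei qjo rtn cvtw eoyo cbo ejwa xrv
Hunk 5: at line 2 remove [qei,qjo] add [quic,xup] -> 11 lines: icz zog bgx quic xup rtn cvtw eoyo cbo ejwa xrv
Hunk 6: at line 3 remove [quic] add [yfjqm] -> 11 lines: icz zog bgx yfjqm xup rtn cvtw eoyo cbo ejwa xrv
Hunk 7: at line 5 remove [cvtw] add [wdmlt,wgzyz,untj] -> 13 lines: icz zog bgx yfjqm xup rtn wdmlt wgzyz untj eoyo cbo ejwa xrv
Final line count: 13

Answer: 13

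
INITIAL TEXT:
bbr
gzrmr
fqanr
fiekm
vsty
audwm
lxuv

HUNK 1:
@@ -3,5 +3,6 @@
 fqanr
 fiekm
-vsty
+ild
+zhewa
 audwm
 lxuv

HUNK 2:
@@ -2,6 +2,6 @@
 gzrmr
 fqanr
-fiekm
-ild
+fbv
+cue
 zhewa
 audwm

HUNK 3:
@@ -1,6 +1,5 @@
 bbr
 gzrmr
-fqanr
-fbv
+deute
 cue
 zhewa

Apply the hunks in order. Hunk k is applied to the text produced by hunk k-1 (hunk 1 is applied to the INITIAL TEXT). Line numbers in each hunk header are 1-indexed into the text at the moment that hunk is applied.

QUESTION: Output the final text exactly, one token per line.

Answer: bbr
gzrmr
deute
cue
zhewa
audwm
lxuv

Derivation:
Hunk 1: at line 3 remove [vsty] add [ild,zhewa] -> 8 lines: bbr gzrmr fqanr fiekm ild zhewa audwm lxuv
Hunk 2: at line 2 remove [fiekm,ild] add [fbv,cue] -> 8 lines: bbr gzrmr fqanr fbv cue zhewa audwm lxuv
Hunk 3: at line 1 remove [fqanr,fbv] add [deute] -> 7 lines: bbr gzrmr deute cue zhewa audwm lxuv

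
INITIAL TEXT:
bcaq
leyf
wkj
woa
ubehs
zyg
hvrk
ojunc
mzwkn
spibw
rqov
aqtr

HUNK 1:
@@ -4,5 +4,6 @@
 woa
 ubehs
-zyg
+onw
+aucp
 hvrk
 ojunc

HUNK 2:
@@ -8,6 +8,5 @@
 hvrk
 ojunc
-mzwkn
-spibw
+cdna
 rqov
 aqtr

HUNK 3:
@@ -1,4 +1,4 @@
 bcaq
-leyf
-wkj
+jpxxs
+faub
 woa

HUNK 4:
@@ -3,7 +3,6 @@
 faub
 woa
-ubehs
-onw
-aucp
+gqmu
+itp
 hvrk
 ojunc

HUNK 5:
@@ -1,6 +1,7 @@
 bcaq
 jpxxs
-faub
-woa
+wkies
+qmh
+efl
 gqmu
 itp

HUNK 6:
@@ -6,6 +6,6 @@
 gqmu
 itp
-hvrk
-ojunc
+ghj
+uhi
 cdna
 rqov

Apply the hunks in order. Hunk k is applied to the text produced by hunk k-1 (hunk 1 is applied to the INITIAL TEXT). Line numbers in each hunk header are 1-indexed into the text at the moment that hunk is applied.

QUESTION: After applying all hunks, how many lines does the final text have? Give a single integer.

Answer: 12

Derivation:
Hunk 1: at line 4 remove [zyg] add [onw,aucp] -> 13 lines: bcaq leyf wkj woa ubehs onw aucp hvrk ojunc mzwkn spibw rqov aqtr
Hunk 2: at line 8 remove [mzwkn,spibw] add [cdna] -> 12 lines: bcaq leyf wkj woa ubehs onw aucp hvrk ojunc cdna rqov aqtr
Hunk 3: at line 1 remove [leyf,wkj] add [jpxxs,faub] -> 12 lines: bcaq jpxxs faub woa ubehs onw aucp hvrk ojunc cdna rqov aqtr
Hunk 4: at line 3 remove [ubehs,onw,aucp] add [gqmu,itp] -> 11 lines: bcaq jpxxs faub woa gqmu itp hvrk ojunc cdna rqov aqtr
Hunk 5: at line 1 remove [faub,woa] add [wkies,qmh,efl] -> 12 lines: bcaq jpxxs wkies qmh efl gqmu itp hvrk ojunc cdna rqov aqtr
Hunk 6: at line 6 remove [hvrk,ojunc] add [ghj,uhi] -> 12 lines: bcaq jpxxs wkies qmh efl gqmu itp ghj uhi cdna rqov aqtr
Final line count: 12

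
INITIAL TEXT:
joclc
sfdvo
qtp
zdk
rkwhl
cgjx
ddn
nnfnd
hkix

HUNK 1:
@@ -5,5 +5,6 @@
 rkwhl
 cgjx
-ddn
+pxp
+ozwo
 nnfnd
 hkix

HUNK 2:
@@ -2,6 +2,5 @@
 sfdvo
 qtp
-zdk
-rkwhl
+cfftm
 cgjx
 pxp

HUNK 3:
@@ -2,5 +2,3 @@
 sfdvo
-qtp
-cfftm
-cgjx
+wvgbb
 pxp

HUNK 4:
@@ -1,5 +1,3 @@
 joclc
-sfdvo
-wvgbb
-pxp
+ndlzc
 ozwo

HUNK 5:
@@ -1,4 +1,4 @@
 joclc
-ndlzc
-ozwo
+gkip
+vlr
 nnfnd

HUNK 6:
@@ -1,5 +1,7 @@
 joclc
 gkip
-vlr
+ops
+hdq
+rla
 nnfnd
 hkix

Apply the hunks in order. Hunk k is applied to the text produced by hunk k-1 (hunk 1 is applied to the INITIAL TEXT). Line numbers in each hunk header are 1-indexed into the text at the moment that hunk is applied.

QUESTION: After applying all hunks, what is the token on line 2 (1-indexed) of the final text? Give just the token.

Hunk 1: at line 5 remove [ddn] add [pxp,ozwo] -> 10 lines: joclc sfdvo qtp zdk rkwhl cgjx pxp ozwo nnfnd hkix
Hunk 2: at line 2 remove [zdk,rkwhl] add [cfftm] -> 9 lines: joclc sfdvo qtp cfftm cgjx pxp ozwo nnfnd hkix
Hunk 3: at line 2 remove [qtp,cfftm,cgjx] add [wvgbb] -> 7 lines: joclc sfdvo wvgbb pxp ozwo nnfnd hkix
Hunk 4: at line 1 remove [sfdvo,wvgbb,pxp] add [ndlzc] -> 5 lines: joclc ndlzc ozwo nnfnd hkix
Hunk 5: at line 1 remove [ndlzc,ozwo] add [gkip,vlr] -> 5 lines: joclc gkip vlr nnfnd hkix
Hunk 6: at line 1 remove [vlr] add [ops,hdq,rla] -> 7 lines: joclc gkip ops hdq rla nnfnd hkix
Final line 2: gkip

Answer: gkip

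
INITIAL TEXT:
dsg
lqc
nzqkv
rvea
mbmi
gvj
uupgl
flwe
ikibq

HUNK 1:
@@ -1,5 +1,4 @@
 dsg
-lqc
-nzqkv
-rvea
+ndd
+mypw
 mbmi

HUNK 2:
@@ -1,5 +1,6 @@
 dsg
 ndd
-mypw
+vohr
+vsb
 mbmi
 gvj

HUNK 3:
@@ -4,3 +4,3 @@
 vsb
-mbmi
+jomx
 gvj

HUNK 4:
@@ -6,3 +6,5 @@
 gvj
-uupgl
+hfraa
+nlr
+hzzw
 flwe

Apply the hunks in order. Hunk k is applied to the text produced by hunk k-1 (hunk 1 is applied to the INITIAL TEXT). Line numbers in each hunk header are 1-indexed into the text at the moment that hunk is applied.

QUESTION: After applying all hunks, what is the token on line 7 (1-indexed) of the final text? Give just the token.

Hunk 1: at line 1 remove [lqc,nzqkv,rvea] add [ndd,mypw] -> 8 lines: dsg ndd mypw mbmi gvj uupgl flwe ikibq
Hunk 2: at line 1 remove [mypw] add [vohr,vsb] -> 9 lines: dsg ndd vohr vsb mbmi gvj uupgl flwe ikibq
Hunk 3: at line 4 remove [mbmi] add [jomx] -> 9 lines: dsg ndd vohr vsb jomx gvj uupgl flwe ikibq
Hunk 4: at line 6 remove [uupgl] add [hfraa,nlr,hzzw] -> 11 lines: dsg ndd vohr vsb jomx gvj hfraa nlr hzzw flwe ikibq
Final line 7: hfraa

Answer: hfraa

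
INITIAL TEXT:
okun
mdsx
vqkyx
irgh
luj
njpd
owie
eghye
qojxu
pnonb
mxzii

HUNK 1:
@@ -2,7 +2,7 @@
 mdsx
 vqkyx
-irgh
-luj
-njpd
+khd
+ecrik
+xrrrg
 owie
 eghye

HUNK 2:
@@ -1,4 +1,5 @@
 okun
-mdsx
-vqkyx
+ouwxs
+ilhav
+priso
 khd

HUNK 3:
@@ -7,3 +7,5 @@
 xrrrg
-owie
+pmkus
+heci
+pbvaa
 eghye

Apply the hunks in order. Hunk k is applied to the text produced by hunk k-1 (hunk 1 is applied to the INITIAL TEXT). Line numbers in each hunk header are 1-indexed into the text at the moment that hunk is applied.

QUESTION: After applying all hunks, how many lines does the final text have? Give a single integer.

Answer: 14

Derivation:
Hunk 1: at line 2 remove [irgh,luj,njpd] add [khd,ecrik,xrrrg] -> 11 lines: okun mdsx vqkyx khd ecrik xrrrg owie eghye qojxu pnonb mxzii
Hunk 2: at line 1 remove [mdsx,vqkyx] add [ouwxs,ilhav,priso] -> 12 lines: okun ouwxs ilhav priso khd ecrik xrrrg owie eghye qojxu pnonb mxzii
Hunk 3: at line 7 remove [owie] add [pmkus,heci,pbvaa] -> 14 lines: okun ouwxs ilhav priso khd ecrik xrrrg pmkus heci pbvaa eghye qojxu pnonb mxzii
Final line count: 14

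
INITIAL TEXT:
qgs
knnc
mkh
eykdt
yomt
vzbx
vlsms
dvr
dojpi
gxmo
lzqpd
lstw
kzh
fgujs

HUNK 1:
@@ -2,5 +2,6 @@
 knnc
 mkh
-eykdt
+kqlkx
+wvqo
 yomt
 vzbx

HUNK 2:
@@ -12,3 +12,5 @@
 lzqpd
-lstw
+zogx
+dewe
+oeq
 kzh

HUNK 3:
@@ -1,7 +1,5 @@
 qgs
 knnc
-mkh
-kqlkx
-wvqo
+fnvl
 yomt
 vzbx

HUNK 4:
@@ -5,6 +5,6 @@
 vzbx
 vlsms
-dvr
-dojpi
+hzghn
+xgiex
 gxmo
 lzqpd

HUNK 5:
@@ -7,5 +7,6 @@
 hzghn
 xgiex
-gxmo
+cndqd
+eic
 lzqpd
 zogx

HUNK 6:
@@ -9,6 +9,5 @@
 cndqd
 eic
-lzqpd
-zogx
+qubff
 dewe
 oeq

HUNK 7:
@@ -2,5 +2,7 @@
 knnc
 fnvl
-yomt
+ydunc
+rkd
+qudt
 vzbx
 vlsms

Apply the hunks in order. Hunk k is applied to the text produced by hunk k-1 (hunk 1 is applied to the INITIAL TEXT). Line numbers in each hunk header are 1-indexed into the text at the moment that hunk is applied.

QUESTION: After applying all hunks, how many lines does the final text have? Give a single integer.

Hunk 1: at line 2 remove [eykdt] add [kqlkx,wvqo] -> 15 lines: qgs knnc mkh kqlkx wvqo yomt vzbx vlsms dvr dojpi gxmo lzqpd lstw kzh fgujs
Hunk 2: at line 12 remove [lstw] add [zogx,dewe,oeq] -> 17 lines: qgs knnc mkh kqlkx wvqo yomt vzbx vlsms dvr dojpi gxmo lzqpd zogx dewe oeq kzh fgujs
Hunk 3: at line 1 remove [mkh,kqlkx,wvqo] add [fnvl] -> 15 lines: qgs knnc fnvl yomt vzbx vlsms dvr dojpi gxmo lzqpd zogx dewe oeq kzh fgujs
Hunk 4: at line 5 remove [dvr,dojpi] add [hzghn,xgiex] -> 15 lines: qgs knnc fnvl yomt vzbx vlsms hzghn xgiex gxmo lzqpd zogx dewe oeq kzh fgujs
Hunk 5: at line 7 remove [gxmo] add [cndqd,eic] -> 16 lines: qgs knnc fnvl yomt vzbx vlsms hzghn xgiex cndqd eic lzqpd zogx dewe oeq kzh fgujs
Hunk 6: at line 9 remove [lzqpd,zogx] add [qubff] -> 15 lines: qgs knnc fnvl yomt vzbx vlsms hzghn xgiex cndqd eic qubff dewe oeq kzh fgujs
Hunk 7: at line 2 remove [yomt] add [ydunc,rkd,qudt] -> 17 lines: qgs knnc fnvl ydunc rkd qudt vzbx vlsms hzghn xgiex cndqd eic qubff dewe oeq kzh fgujs
Final line count: 17

Answer: 17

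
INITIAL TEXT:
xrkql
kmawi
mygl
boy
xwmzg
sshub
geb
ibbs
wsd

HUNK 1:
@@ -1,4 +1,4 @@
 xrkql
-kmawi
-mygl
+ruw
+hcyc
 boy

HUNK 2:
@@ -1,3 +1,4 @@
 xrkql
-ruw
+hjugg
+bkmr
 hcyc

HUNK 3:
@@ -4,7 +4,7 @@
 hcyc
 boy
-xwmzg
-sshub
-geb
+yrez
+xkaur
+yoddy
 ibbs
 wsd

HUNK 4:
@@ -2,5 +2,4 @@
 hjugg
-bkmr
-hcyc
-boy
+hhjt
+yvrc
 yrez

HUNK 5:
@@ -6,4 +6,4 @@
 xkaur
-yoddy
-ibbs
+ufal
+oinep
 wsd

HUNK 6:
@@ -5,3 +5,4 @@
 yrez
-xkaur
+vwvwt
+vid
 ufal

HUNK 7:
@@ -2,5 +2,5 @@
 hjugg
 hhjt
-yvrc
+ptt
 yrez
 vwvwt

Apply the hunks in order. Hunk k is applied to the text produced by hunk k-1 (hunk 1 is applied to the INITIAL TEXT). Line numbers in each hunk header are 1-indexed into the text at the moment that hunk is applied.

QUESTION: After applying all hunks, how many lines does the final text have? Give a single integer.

Answer: 10

Derivation:
Hunk 1: at line 1 remove [kmawi,mygl] add [ruw,hcyc] -> 9 lines: xrkql ruw hcyc boy xwmzg sshub geb ibbs wsd
Hunk 2: at line 1 remove [ruw] add [hjugg,bkmr] -> 10 lines: xrkql hjugg bkmr hcyc boy xwmzg sshub geb ibbs wsd
Hunk 3: at line 4 remove [xwmzg,sshub,geb] add [yrez,xkaur,yoddy] -> 10 lines: xrkql hjugg bkmr hcyc boy yrez xkaur yoddy ibbs wsd
Hunk 4: at line 2 remove [bkmr,hcyc,boy] add [hhjt,yvrc] -> 9 lines: xrkql hjugg hhjt yvrc yrez xkaur yoddy ibbs wsd
Hunk 5: at line 6 remove [yoddy,ibbs] add [ufal,oinep] -> 9 lines: xrkql hjugg hhjt yvrc yrez xkaur ufal oinep wsd
Hunk 6: at line 5 remove [xkaur] add [vwvwt,vid] -> 10 lines: xrkql hjugg hhjt yvrc yrez vwvwt vid ufal oinep wsd
Hunk 7: at line 2 remove [yvrc] add [ptt] -> 10 lines: xrkql hjugg hhjt ptt yrez vwvwt vid ufal oinep wsd
Final line count: 10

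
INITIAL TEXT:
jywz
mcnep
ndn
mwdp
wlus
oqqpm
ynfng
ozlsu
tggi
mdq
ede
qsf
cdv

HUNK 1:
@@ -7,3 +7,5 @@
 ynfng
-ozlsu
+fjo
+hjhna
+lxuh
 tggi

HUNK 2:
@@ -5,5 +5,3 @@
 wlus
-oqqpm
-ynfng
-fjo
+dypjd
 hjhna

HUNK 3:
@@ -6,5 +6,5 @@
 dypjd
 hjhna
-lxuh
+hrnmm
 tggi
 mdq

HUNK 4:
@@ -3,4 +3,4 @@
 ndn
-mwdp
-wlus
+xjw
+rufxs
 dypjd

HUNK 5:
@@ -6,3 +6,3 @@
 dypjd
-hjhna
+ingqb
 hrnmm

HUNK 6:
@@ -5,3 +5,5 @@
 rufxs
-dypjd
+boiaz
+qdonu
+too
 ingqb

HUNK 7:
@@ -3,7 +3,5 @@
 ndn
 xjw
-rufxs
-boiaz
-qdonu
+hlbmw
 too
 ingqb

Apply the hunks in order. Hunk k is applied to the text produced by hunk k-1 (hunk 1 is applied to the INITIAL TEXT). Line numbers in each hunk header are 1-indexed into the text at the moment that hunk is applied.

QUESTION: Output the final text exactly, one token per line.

Hunk 1: at line 7 remove [ozlsu] add [fjo,hjhna,lxuh] -> 15 lines: jywz mcnep ndn mwdp wlus oqqpm ynfng fjo hjhna lxuh tggi mdq ede qsf cdv
Hunk 2: at line 5 remove [oqqpm,ynfng,fjo] add [dypjd] -> 13 lines: jywz mcnep ndn mwdp wlus dypjd hjhna lxuh tggi mdq ede qsf cdv
Hunk 3: at line 6 remove [lxuh] add [hrnmm] -> 13 lines: jywz mcnep ndn mwdp wlus dypjd hjhna hrnmm tggi mdq ede qsf cdv
Hunk 4: at line 3 remove [mwdp,wlus] add [xjw,rufxs] -> 13 lines: jywz mcnep ndn xjw rufxs dypjd hjhna hrnmm tggi mdq ede qsf cdv
Hunk 5: at line 6 remove [hjhna] add [ingqb] -> 13 lines: jywz mcnep ndn xjw rufxs dypjd ingqb hrnmm tggi mdq ede qsf cdv
Hunk 6: at line 5 remove [dypjd] add [boiaz,qdonu,too] -> 15 lines: jywz mcnep ndn xjw rufxs boiaz qdonu too ingqb hrnmm tggi mdq ede qsf cdv
Hunk 7: at line 3 remove [rufxs,boiaz,qdonu] add [hlbmw] -> 13 lines: jywz mcnep ndn xjw hlbmw too ingqb hrnmm tggi mdq ede qsf cdv

Answer: jywz
mcnep
ndn
xjw
hlbmw
too
ingqb
hrnmm
tggi
mdq
ede
qsf
cdv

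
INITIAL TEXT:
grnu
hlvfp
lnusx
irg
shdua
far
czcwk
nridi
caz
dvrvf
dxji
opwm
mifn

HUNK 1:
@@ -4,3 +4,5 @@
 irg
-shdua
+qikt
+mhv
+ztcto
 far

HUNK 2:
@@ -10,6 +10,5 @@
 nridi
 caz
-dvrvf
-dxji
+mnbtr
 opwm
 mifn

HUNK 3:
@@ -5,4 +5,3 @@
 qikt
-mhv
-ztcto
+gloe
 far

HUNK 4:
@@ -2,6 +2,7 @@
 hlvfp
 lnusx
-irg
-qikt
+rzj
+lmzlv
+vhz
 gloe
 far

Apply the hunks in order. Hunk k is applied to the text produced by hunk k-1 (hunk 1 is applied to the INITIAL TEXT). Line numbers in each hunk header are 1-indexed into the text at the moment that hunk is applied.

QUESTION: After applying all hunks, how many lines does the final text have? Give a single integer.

Hunk 1: at line 4 remove [shdua] add [qikt,mhv,ztcto] -> 15 lines: grnu hlvfp lnusx irg qikt mhv ztcto far czcwk nridi caz dvrvf dxji opwm mifn
Hunk 2: at line 10 remove [dvrvf,dxji] add [mnbtr] -> 14 lines: grnu hlvfp lnusx irg qikt mhv ztcto far czcwk nridi caz mnbtr opwm mifn
Hunk 3: at line 5 remove [mhv,ztcto] add [gloe] -> 13 lines: grnu hlvfp lnusx irg qikt gloe far czcwk nridi caz mnbtr opwm mifn
Hunk 4: at line 2 remove [irg,qikt] add [rzj,lmzlv,vhz] -> 14 lines: grnu hlvfp lnusx rzj lmzlv vhz gloe far czcwk nridi caz mnbtr opwm mifn
Final line count: 14

Answer: 14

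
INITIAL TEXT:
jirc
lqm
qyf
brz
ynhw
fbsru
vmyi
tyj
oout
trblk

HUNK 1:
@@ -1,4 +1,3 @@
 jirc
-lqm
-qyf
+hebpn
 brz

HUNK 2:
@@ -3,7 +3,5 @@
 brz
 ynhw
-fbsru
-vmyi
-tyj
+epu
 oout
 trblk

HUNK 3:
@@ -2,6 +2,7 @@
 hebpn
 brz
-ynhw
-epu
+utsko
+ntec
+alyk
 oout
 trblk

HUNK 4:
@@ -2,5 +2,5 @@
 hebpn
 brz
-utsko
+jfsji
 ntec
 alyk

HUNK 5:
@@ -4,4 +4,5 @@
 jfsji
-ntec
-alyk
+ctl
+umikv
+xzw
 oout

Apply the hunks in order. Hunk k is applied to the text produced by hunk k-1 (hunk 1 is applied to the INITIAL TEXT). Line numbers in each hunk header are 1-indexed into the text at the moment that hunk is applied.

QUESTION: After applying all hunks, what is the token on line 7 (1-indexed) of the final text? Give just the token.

Hunk 1: at line 1 remove [lqm,qyf] add [hebpn] -> 9 lines: jirc hebpn brz ynhw fbsru vmyi tyj oout trblk
Hunk 2: at line 3 remove [fbsru,vmyi,tyj] add [epu] -> 7 lines: jirc hebpn brz ynhw epu oout trblk
Hunk 3: at line 2 remove [ynhw,epu] add [utsko,ntec,alyk] -> 8 lines: jirc hebpn brz utsko ntec alyk oout trblk
Hunk 4: at line 2 remove [utsko] add [jfsji] -> 8 lines: jirc hebpn brz jfsji ntec alyk oout trblk
Hunk 5: at line 4 remove [ntec,alyk] add [ctl,umikv,xzw] -> 9 lines: jirc hebpn brz jfsji ctl umikv xzw oout trblk
Final line 7: xzw

Answer: xzw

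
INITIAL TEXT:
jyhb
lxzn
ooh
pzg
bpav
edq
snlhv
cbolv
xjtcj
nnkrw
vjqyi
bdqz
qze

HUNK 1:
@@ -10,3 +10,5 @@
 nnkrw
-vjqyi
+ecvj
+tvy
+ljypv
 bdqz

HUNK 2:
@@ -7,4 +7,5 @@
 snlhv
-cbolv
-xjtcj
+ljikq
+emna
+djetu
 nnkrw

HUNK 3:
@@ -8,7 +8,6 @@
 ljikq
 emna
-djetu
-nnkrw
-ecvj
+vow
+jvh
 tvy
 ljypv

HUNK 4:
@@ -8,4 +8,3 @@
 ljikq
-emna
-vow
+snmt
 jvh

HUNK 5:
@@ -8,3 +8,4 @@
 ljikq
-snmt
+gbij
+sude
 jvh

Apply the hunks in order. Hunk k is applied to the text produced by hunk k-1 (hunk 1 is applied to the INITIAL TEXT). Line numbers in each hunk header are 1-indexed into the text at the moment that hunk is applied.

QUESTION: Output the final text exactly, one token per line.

Hunk 1: at line 10 remove [vjqyi] add [ecvj,tvy,ljypv] -> 15 lines: jyhb lxzn ooh pzg bpav edq snlhv cbolv xjtcj nnkrw ecvj tvy ljypv bdqz qze
Hunk 2: at line 7 remove [cbolv,xjtcj] add [ljikq,emna,djetu] -> 16 lines: jyhb lxzn ooh pzg bpav edq snlhv ljikq emna djetu nnkrw ecvj tvy ljypv bdqz qze
Hunk 3: at line 8 remove [djetu,nnkrw,ecvj] add [vow,jvh] -> 15 lines: jyhb lxzn ooh pzg bpav edq snlhv ljikq emna vow jvh tvy ljypv bdqz qze
Hunk 4: at line 8 remove [emna,vow] add [snmt] -> 14 lines: jyhb lxzn ooh pzg bpav edq snlhv ljikq snmt jvh tvy ljypv bdqz qze
Hunk 5: at line 8 remove [snmt] add [gbij,sude] -> 15 lines: jyhb lxzn ooh pzg bpav edq snlhv ljikq gbij sude jvh tvy ljypv bdqz qze

Answer: jyhb
lxzn
ooh
pzg
bpav
edq
snlhv
ljikq
gbij
sude
jvh
tvy
ljypv
bdqz
qze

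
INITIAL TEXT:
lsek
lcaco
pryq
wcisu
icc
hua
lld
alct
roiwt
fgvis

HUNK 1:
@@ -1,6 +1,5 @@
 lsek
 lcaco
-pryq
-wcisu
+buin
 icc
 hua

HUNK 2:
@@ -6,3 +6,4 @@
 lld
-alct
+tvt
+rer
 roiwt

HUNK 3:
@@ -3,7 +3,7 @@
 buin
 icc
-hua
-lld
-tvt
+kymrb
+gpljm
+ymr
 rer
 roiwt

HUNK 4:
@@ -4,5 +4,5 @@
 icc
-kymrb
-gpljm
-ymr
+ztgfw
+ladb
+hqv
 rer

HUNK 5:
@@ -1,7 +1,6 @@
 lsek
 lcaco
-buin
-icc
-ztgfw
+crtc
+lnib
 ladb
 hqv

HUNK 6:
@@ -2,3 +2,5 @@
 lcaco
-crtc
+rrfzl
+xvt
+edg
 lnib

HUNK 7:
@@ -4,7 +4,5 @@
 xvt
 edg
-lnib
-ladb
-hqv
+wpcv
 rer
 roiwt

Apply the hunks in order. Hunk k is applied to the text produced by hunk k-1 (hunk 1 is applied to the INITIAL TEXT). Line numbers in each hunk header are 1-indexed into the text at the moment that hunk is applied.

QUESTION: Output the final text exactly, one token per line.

Answer: lsek
lcaco
rrfzl
xvt
edg
wpcv
rer
roiwt
fgvis

Derivation:
Hunk 1: at line 1 remove [pryq,wcisu] add [buin] -> 9 lines: lsek lcaco buin icc hua lld alct roiwt fgvis
Hunk 2: at line 6 remove [alct] add [tvt,rer] -> 10 lines: lsek lcaco buin icc hua lld tvt rer roiwt fgvis
Hunk 3: at line 3 remove [hua,lld,tvt] add [kymrb,gpljm,ymr] -> 10 lines: lsek lcaco buin icc kymrb gpljm ymr rer roiwt fgvis
Hunk 4: at line 4 remove [kymrb,gpljm,ymr] add [ztgfw,ladb,hqv] -> 10 lines: lsek lcaco buin icc ztgfw ladb hqv rer roiwt fgvis
Hunk 5: at line 1 remove [buin,icc,ztgfw] add [crtc,lnib] -> 9 lines: lsek lcaco crtc lnib ladb hqv rer roiwt fgvis
Hunk 6: at line 2 remove [crtc] add [rrfzl,xvt,edg] -> 11 lines: lsek lcaco rrfzl xvt edg lnib ladb hqv rer roiwt fgvis
Hunk 7: at line 4 remove [lnib,ladb,hqv] add [wpcv] -> 9 lines: lsek lcaco rrfzl xvt edg wpcv rer roiwt fgvis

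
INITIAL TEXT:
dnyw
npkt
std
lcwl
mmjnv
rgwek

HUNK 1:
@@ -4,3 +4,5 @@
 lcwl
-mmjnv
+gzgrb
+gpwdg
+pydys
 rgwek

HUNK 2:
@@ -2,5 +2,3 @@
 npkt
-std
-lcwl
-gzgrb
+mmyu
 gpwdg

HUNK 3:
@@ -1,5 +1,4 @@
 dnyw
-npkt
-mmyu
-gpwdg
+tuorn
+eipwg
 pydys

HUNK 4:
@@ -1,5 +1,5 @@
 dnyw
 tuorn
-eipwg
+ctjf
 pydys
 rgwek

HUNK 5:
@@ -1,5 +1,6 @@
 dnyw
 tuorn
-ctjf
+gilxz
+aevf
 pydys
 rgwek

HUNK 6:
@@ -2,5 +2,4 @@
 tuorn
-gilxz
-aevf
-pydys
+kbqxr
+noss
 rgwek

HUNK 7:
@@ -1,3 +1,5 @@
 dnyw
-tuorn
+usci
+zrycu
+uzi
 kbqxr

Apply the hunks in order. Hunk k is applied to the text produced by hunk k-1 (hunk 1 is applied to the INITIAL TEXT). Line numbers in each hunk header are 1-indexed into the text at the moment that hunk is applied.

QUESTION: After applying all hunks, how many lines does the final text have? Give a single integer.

Answer: 7

Derivation:
Hunk 1: at line 4 remove [mmjnv] add [gzgrb,gpwdg,pydys] -> 8 lines: dnyw npkt std lcwl gzgrb gpwdg pydys rgwek
Hunk 2: at line 2 remove [std,lcwl,gzgrb] add [mmyu] -> 6 lines: dnyw npkt mmyu gpwdg pydys rgwek
Hunk 3: at line 1 remove [npkt,mmyu,gpwdg] add [tuorn,eipwg] -> 5 lines: dnyw tuorn eipwg pydys rgwek
Hunk 4: at line 1 remove [eipwg] add [ctjf] -> 5 lines: dnyw tuorn ctjf pydys rgwek
Hunk 5: at line 1 remove [ctjf] add [gilxz,aevf] -> 6 lines: dnyw tuorn gilxz aevf pydys rgwek
Hunk 6: at line 2 remove [gilxz,aevf,pydys] add [kbqxr,noss] -> 5 lines: dnyw tuorn kbqxr noss rgwek
Hunk 7: at line 1 remove [tuorn] add [usci,zrycu,uzi] -> 7 lines: dnyw usci zrycu uzi kbqxr noss rgwek
Final line count: 7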